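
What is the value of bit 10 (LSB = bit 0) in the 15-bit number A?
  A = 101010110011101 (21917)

Bit 10 is the 11th from the right.
  101010110011101
      ^
That bit is 1.

Answer: 1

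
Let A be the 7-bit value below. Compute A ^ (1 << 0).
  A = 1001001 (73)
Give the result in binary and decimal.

Mask = 1 << 0 = 0000001
Bit 0 of A is 1; XOR with the mask flips it to 0.
  1001001
^ 0000001
---------
  1001000

Answer: 1001000 (72)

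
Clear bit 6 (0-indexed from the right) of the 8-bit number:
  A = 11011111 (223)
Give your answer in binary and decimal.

Mask = ~(1 << 6) = 10111111
Bit 6 of A is 1, so AND-ing with the mask clears it to 0.
  11011111
& 10111111
----------
  10011111

Answer: 10011111 (159)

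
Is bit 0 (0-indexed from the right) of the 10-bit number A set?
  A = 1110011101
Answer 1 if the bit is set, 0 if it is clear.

Bit 0 is the 1st from the right.
  1110011101
           ^
That bit is 1.

Answer: 1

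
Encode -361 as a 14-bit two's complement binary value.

1. Binary of +361:  00000101101001
2. Invert bits:     11111010010110
3. Add 1:           11111010010111

Answer: 11111010010111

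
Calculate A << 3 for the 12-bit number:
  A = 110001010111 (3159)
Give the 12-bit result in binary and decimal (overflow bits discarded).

Shift left by 3: drop the top 3 bit(s), append 3 zero(s) on the right.
  110001010111  ->  discard [110], keep [001010111], append 000
= 001010111000

Answer: 001010111000 (696)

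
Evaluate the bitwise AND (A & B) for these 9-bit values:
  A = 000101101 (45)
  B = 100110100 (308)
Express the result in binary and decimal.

Apply & to each column (1 only where both bits are 1):
  000101101
& 100110100
-----------
  000100100

Answer: 000100100 (36)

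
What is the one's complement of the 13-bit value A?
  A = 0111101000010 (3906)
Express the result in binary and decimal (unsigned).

Flip each bit (0->1, 1->0):
  0111101000010
  1000010111101

Answer: 1000010111101 (4285)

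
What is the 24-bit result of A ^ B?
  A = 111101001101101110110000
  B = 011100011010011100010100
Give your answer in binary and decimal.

Apply ^ to each column (1 where bits differ):
  111101001101101110110000
^ 011100011010011100010100
--------------------------
  100001010111110010100100

Answer: 100001010111110010100100 (8748196)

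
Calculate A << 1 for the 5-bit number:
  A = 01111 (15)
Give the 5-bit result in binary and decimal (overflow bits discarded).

Shift left by 1: drop the top 1 bit(s), append 1 zero(s) on the right.
  01111  ->  discard [0], keep [1111], append 0
= 11110

Answer: 11110 (30)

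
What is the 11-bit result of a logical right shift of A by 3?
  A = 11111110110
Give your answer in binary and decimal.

Logical shift right by 3: drop the bottom 3 bit(s), prepend 3 zero(s) on the left.
  11111110110  ->  keep [11111110], discard [110], prepend 000
= 00011111110

Answer: 00011111110 (254)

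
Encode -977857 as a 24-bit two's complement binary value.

1. Binary of +977857:  000011101110101111000001
2. Invert bits:     111100010001010000111110
3. Add 1:           111100010001010000111111

Answer: 111100010001010000111111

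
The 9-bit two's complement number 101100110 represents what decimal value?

MSB is 1, so the value is negative. Find the magnitude:
1. Invert bits:  010011001
2. Add 1:        010011010  = 154
3. Apply sign:   -154

Answer: -154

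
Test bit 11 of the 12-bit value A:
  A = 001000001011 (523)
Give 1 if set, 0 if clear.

Bit 11 is the 12th from the right.
  001000001011
  ^
That bit is 0.

Answer: 0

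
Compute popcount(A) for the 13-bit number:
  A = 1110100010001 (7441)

1110100010001
1-bits at positions (from bit 0 = LSB): 0, 4, 8, 10, 11, 12
Count = 6

Answer: 6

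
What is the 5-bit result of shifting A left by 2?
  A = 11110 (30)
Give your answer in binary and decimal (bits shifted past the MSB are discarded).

Shift left by 2: drop the top 2 bit(s), append 2 zero(s) on the right.
  11110  ->  discard [11], keep [110], append 00
= 11000

Answer: 11000 (24)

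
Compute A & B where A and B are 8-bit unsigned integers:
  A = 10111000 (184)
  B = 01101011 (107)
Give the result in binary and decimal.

Apply & to each column (1 only where both bits are 1):
  10111000
& 01101011
----------
  00101000

Answer: 00101000 (40)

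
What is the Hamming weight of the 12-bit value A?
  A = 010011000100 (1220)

010011000100
1-bits at positions (from bit 0 = LSB): 2, 6, 7, 10
Count = 4

Answer: 4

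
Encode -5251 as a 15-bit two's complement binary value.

1. Binary of +5251:  001010010000011
2. Invert bits:     110101101111100
3. Add 1:           110101101111101

Answer: 110101101111101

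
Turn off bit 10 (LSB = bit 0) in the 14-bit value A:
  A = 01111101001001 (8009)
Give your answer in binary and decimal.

Mask = ~(1 << 10) = 11101111111111
Bit 10 of A is 1, so AND-ing with the mask clears it to 0.
  01111101001001
& 11101111111111
----------------
  01101101001001

Answer: 01101101001001 (6985)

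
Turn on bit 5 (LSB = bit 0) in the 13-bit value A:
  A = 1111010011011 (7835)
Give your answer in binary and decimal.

Mask = 1 << 5 = 0000000100000
Bit 5 of A is 0, so OR-ing with the mask flips it to 1.
  1111010011011
| 0000000100000
---------------
  1111010111011

Answer: 1111010111011 (7867)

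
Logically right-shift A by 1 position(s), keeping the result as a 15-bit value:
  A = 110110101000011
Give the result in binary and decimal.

Logical shift right by 1: drop the bottom 1 bit(s), prepend 1 zero(s) on the left.
  110110101000011  ->  keep [11011010100001], discard [1], prepend 0
= 011011010100001

Answer: 011011010100001 (13985)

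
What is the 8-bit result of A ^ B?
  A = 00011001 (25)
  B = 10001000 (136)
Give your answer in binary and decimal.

Apply ^ to each column (1 where bits differ):
  00011001
^ 10001000
----------
  10010001

Answer: 10010001 (145)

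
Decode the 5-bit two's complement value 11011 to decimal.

MSB is 1, so the value is negative. Find the magnitude:
1. Invert bits:  00100
2. Add 1:        00101  = 5
3. Apply sign:   -5

Answer: -5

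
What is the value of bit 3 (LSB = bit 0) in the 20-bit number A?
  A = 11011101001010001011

Bit 3 is the 4th from the right.
  11011101001010001011
                  ^
That bit is 1.

Answer: 1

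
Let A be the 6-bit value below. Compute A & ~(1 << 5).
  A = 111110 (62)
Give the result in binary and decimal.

Mask = ~(1 << 5) = 011111
Bit 5 of A is 1, so AND-ing with the mask clears it to 0.
  111110
& 011111
--------
  011110

Answer: 011110 (30)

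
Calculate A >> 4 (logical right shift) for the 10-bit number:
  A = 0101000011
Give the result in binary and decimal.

Logical shift right by 4: drop the bottom 4 bit(s), prepend 4 zero(s) on the left.
  0101000011  ->  keep [010100], discard [0011], prepend 0000
= 0000010100

Answer: 0000010100 (20)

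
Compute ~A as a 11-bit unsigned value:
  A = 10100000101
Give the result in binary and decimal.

Flip each bit (0->1, 1->0):
  10100000101
  01011111010

Answer: 01011111010 (762)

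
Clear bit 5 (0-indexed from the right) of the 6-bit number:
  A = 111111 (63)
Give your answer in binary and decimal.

Mask = ~(1 << 5) = 011111
Bit 5 of A is 1, so AND-ing with the mask clears it to 0.
  111111
& 011111
--------
  011111

Answer: 011111 (31)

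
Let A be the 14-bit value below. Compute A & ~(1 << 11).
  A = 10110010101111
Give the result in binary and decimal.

Mask = ~(1 << 11) = 11011111111111
Bit 11 of A is 1, so AND-ing with the mask clears it to 0.
  10110010101111
& 11011111111111
----------------
  10010010101111

Answer: 10010010101111 (9391)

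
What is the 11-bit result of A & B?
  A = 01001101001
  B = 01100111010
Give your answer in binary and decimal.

Apply & to each column (1 only where both bits are 1):
  01001101001
& 01100111010
-------------
  01000101000

Answer: 01000101000 (552)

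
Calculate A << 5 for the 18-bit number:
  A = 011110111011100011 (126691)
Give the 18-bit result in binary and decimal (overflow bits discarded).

Shift left by 5: drop the top 5 bit(s), append 5 zero(s) on the right.
  011110111011100011  ->  discard [01111], keep [0111011100011], append 00000
= 011101110001100000

Answer: 011101110001100000 (121952)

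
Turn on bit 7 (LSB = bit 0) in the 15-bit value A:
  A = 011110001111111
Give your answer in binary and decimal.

Mask = 1 << 7 = 000000010000000
Bit 7 of A is 0, so OR-ing with the mask flips it to 1.
  011110001111111
| 000000010000000
-----------------
  011110011111111

Answer: 011110011111111 (15615)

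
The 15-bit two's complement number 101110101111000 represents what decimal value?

MSB is 1, so the value is negative. Find the magnitude:
1. Invert bits:  010001010000111
2. Add 1:        010001010001000  = 8840
3. Apply sign:   -8840

Answer: -8840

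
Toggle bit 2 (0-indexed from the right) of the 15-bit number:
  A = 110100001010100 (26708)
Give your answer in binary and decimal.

Mask = 1 << 2 = 000000000000100
Bit 2 of A is 1; XOR with the mask flips it to 0.
  110100001010100
^ 000000000000100
-----------------
  110100001010000

Answer: 110100001010000 (26704)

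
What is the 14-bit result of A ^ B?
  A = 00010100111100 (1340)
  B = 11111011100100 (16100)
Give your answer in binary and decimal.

Apply ^ to each column (1 where bits differ):
  00010100111100
^ 11111011100100
----------------
  11101111011000

Answer: 11101111011000 (15320)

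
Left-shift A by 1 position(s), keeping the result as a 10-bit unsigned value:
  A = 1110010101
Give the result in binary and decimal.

Shift left by 1: drop the top 1 bit(s), append 1 zero(s) on the right.
  1110010101  ->  discard [1], keep [110010101], append 0
= 1100101010

Answer: 1100101010 (810)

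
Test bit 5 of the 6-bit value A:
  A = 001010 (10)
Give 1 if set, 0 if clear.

Bit 5 is the 6th from the right.
  001010
  ^
That bit is 0.

Answer: 0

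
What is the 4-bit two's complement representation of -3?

1. Binary of +3:  0011
2. Invert bits:     1100
3. Add 1:           1101

Answer: 1101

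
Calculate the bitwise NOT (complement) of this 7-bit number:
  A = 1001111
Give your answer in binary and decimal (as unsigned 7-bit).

Flip each bit (0->1, 1->0):
  1001111
  0110000

Answer: 0110000 (48)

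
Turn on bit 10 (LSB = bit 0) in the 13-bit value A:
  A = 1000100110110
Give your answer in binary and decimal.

Mask = 1 << 10 = 0010000000000
Bit 10 of A is 0, so OR-ing with the mask flips it to 1.
  1000100110110
| 0010000000000
---------------
  1010100110110

Answer: 1010100110110 (5430)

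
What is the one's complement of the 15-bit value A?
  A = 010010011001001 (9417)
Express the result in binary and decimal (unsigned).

Flip each bit (0->1, 1->0):
  010010011001001
  101101100110110

Answer: 101101100110110 (23350)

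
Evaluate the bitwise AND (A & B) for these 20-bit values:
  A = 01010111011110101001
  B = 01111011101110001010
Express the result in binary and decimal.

Apply & to each column (1 only where both bits are 1):
  01010111011110101001
& 01111011101110001010
----------------------
  01010011001110001000

Answer: 01010011001110001000 (340872)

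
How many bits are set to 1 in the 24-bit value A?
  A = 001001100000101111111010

001001100000101111111010
1-bits at positions (from bit 0 = LSB): 1, 3, 4, 5, 6, 7, 8, 9, 11, 17, 18, 21
Count = 12

Answer: 12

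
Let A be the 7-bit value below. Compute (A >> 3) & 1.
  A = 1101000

Bit 3 is the 4th from the right.
  1101000
     ^
That bit is 1.

Answer: 1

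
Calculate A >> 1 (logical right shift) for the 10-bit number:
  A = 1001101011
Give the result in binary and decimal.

Logical shift right by 1: drop the bottom 1 bit(s), prepend 1 zero(s) on the left.
  1001101011  ->  keep [100110101], discard [1], prepend 0
= 0100110101

Answer: 0100110101 (309)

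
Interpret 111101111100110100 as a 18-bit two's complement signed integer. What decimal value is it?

MSB is 1, so the value is negative. Find the magnitude:
1. Invert bits:  000010000011001011
2. Add 1:        000010000011001100  = 8396
3. Apply sign:   -8396

Answer: -8396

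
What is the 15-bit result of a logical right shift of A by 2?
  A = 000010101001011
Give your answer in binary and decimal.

Logical shift right by 2: drop the bottom 2 bit(s), prepend 2 zero(s) on the left.
  000010101001011  ->  keep [0000101010010], discard [11], prepend 00
= 000000101010010

Answer: 000000101010010 (338)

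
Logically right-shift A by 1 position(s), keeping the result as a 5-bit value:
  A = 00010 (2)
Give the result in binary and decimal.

Logical shift right by 1: drop the bottom 1 bit(s), prepend 1 zero(s) on the left.
  00010  ->  keep [0001], discard [0], prepend 0
= 00001

Answer: 00001 (1)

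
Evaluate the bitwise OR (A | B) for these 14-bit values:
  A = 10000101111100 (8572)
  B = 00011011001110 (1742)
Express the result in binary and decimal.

Apply | to each column (1 where either bit is 1):
  10000101111100
| 00011011001110
----------------
  10011111111110

Answer: 10011111111110 (10238)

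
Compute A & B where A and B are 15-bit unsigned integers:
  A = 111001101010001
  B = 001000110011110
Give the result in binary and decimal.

Apply & to each column (1 only where both bits are 1):
  111001101010001
& 001000110011110
-----------------
  001000100010000

Answer: 001000100010000 (4368)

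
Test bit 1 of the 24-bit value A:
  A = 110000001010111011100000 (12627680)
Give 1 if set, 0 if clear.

Bit 1 is the 2nd from the right.
  110000001010111011100000
                        ^
That bit is 0.

Answer: 0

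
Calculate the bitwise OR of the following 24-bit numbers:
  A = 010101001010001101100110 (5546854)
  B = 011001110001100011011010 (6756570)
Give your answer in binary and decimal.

Apply | to each column (1 where either bit is 1):
  010101001010001101100110
| 011001110001100011011010
--------------------------
  011101111011101111111110

Answer: 011101111011101111111110 (7846910)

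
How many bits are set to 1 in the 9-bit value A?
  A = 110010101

110010101
1-bits at positions (from bit 0 = LSB): 0, 2, 4, 7, 8
Count = 5

Answer: 5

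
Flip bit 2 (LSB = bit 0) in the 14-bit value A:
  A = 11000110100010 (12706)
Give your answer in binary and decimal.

Mask = 1 << 2 = 00000000000100
Bit 2 of A is 0; XOR with the mask flips it to 1.
  11000110100010
^ 00000000000100
----------------
  11000110100110

Answer: 11000110100110 (12710)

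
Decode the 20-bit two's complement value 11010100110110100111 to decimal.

MSB is 1, so the value is negative. Find the magnitude:
1. Invert bits:  00101011001001011000
2. Add 1:        00101011001001011001  = 176729
3. Apply sign:   -176729

Answer: -176729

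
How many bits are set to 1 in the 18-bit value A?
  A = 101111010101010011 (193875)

101111010101010011
1-bits at positions (from bit 0 = LSB): 0, 1, 4, 6, 8, 10, 12, 13, 14, 15, 17
Count = 11

Answer: 11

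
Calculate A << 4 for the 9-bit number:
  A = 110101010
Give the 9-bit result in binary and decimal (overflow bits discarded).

Shift left by 4: drop the top 4 bit(s), append 4 zero(s) on the right.
  110101010  ->  discard [1101], keep [01010], append 0000
= 010100000

Answer: 010100000 (160)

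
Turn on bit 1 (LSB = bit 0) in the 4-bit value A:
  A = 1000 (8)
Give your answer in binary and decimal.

Mask = 1 << 1 = 0010
Bit 1 of A is 0, so OR-ing with the mask flips it to 1.
  1000
| 0010
------
  1010

Answer: 1010 (10)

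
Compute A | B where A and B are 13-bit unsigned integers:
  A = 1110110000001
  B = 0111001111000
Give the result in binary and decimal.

Apply | to each column (1 where either bit is 1):
  1110110000001
| 0111001111000
---------------
  1111111111001

Answer: 1111111111001 (8185)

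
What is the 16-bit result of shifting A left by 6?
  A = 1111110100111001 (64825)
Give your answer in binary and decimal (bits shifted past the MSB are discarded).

Shift left by 6: drop the top 6 bit(s), append 6 zero(s) on the right.
  1111110100111001  ->  discard [111111], keep [0100111001], append 000000
= 0100111001000000

Answer: 0100111001000000 (20032)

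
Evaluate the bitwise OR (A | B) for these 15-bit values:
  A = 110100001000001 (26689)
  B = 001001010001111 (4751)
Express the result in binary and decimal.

Apply | to each column (1 where either bit is 1):
  110100001000001
| 001001010001111
-----------------
  111101011001111

Answer: 111101011001111 (31439)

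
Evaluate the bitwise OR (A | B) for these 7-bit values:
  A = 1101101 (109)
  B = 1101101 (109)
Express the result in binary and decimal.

Apply | to each column (1 where either bit is 1):
  1101101
| 1101101
---------
  1101101

Answer: 1101101 (109)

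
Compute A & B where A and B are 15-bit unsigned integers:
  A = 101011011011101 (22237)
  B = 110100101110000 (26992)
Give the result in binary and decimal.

Apply & to each column (1 only where both bits are 1):
  101011011011101
& 110100101110000
-----------------
  100000001010000

Answer: 100000001010000 (16464)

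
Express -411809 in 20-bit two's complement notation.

1. Binary of +411809:  01100100100010100001
2. Invert bits:     10011011011101011110
3. Add 1:           10011011011101011111

Answer: 10011011011101011111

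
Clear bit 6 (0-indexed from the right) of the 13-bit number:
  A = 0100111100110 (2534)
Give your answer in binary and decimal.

Mask = ~(1 << 6) = 1111110111111
Bit 6 of A is 1, so AND-ing with the mask clears it to 0.
  0100111100110
& 1111110111111
---------------
  0100110100110

Answer: 0100110100110 (2470)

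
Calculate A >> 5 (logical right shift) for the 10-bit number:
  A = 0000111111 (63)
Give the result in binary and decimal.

Logical shift right by 5: drop the bottom 5 bit(s), prepend 5 zero(s) on the left.
  0000111111  ->  keep [00001], discard [11111], prepend 00000
= 0000000001

Answer: 0000000001 (1)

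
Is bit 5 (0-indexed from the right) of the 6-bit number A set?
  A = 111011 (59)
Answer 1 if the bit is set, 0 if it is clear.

Bit 5 is the 6th from the right.
  111011
  ^
That bit is 1.

Answer: 1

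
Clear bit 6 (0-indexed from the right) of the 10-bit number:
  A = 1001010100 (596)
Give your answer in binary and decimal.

Mask = ~(1 << 6) = 1110111111
Bit 6 of A is 1, so AND-ing with the mask clears it to 0.
  1001010100
& 1110111111
------------
  1000010100

Answer: 1000010100 (532)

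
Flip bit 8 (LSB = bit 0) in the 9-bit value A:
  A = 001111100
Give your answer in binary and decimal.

Mask = 1 << 8 = 100000000
Bit 8 of A is 0; XOR with the mask flips it to 1.
  001111100
^ 100000000
-----------
  101111100

Answer: 101111100 (380)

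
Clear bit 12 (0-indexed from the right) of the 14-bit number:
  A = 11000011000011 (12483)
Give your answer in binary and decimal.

Mask = ~(1 << 12) = 10111111111111
Bit 12 of A is 1, so AND-ing with the mask clears it to 0.
  11000011000011
& 10111111111111
----------------
  10000011000011

Answer: 10000011000011 (8387)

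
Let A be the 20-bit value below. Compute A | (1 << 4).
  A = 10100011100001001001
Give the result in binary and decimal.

Mask = 1 << 4 = 00000000000000010000
Bit 4 of A is 0, so OR-ing with the mask flips it to 1.
  10100011100001001001
| 00000000000000010000
----------------------
  10100011100001011001

Answer: 10100011100001011001 (669785)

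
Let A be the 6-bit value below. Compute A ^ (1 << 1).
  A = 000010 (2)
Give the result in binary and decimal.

Mask = 1 << 1 = 000010
Bit 1 of A is 1; XOR with the mask flips it to 0.
  000010
^ 000010
--------
  000000

Answer: 000000 (0)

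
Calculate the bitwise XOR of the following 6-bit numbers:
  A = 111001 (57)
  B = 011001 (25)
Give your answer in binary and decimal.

Apply ^ to each column (1 where bits differ):
  111001
^ 011001
--------
  100000

Answer: 100000 (32)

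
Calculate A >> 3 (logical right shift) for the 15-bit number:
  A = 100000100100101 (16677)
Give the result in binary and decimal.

Logical shift right by 3: drop the bottom 3 bit(s), prepend 3 zero(s) on the left.
  100000100100101  ->  keep [100000100100], discard [101], prepend 000
= 000100000100100

Answer: 000100000100100 (2084)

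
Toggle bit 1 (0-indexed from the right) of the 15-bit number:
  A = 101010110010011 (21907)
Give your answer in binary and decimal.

Mask = 1 << 1 = 000000000000010
Bit 1 of A is 1; XOR with the mask flips it to 0.
  101010110010011
^ 000000000000010
-----------------
  101010110010001

Answer: 101010110010001 (21905)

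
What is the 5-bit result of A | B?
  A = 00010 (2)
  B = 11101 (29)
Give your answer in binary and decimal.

Apply | to each column (1 where either bit is 1):
  00010
| 11101
-------
  11111

Answer: 11111 (31)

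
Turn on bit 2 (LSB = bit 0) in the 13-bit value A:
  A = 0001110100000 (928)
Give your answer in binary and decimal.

Mask = 1 << 2 = 0000000000100
Bit 2 of A is 0, so OR-ing with the mask flips it to 1.
  0001110100000
| 0000000000100
---------------
  0001110100100

Answer: 0001110100100 (932)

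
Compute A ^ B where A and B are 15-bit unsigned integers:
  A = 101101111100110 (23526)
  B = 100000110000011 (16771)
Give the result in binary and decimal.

Apply ^ to each column (1 where bits differ):
  101101111100110
^ 100000110000011
-----------------
  001101001100101

Answer: 001101001100101 (6757)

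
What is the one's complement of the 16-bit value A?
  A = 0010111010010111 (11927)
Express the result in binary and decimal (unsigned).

Flip each bit (0->1, 1->0):
  0010111010010111
  1101000101101000

Answer: 1101000101101000 (53608)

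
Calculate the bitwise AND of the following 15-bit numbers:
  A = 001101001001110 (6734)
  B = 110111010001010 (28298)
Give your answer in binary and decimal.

Apply & to each column (1 only where both bits are 1):
  001101001001110
& 110111010001010
-----------------
  000101000001010

Answer: 000101000001010 (2570)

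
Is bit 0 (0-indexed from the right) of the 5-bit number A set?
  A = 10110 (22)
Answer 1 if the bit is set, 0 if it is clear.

Bit 0 is the 1st from the right.
  10110
      ^
That bit is 0.

Answer: 0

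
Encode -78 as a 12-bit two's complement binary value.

1. Binary of +78:  000001001110
2. Invert bits:     111110110001
3. Add 1:           111110110010

Answer: 111110110010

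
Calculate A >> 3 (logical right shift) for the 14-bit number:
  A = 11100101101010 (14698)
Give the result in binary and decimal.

Logical shift right by 3: drop the bottom 3 bit(s), prepend 3 zero(s) on the left.
  11100101101010  ->  keep [11100101101], discard [010], prepend 000
= 00011100101101

Answer: 00011100101101 (1837)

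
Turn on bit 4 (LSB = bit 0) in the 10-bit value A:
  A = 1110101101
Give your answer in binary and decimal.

Mask = 1 << 4 = 0000010000
Bit 4 of A is 0, so OR-ing with the mask flips it to 1.
  1110101101
| 0000010000
------------
  1110111101

Answer: 1110111101 (957)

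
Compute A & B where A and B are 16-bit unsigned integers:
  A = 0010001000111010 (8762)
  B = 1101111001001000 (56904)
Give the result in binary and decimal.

Apply & to each column (1 only where both bits are 1):
  0010001000111010
& 1101111001001000
------------------
  0000001000001000

Answer: 0000001000001000 (520)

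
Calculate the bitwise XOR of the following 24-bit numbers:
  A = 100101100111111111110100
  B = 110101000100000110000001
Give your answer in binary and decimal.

Apply ^ to each column (1 where bits differ):
  100101100111111111110100
^ 110101000100000110000001
--------------------------
  010000100011111001110101

Answer: 010000100011111001110101 (4341365)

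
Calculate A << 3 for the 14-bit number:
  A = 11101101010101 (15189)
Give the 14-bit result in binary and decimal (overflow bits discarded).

Shift left by 3: drop the top 3 bit(s), append 3 zero(s) on the right.
  11101101010101  ->  discard [111], keep [01101010101], append 000
= 01101010101000

Answer: 01101010101000 (6824)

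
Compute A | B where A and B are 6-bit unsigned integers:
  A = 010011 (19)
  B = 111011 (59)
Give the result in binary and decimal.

Apply | to each column (1 where either bit is 1):
  010011
| 111011
--------
  111011

Answer: 111011 (59)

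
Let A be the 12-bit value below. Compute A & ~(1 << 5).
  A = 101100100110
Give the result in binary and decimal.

Mask = ~(1 << 5) = 111111011111
Bit 5 of A is 1, so AND-ing with the mask clears it to 0.
  101100100110
& 111111011111
--------------
  101100000110

Answer: 101100000110 (2822)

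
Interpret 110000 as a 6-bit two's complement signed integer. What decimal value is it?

MSB is 1, so the value is negative. Find the magnitude:
1. Invert bits:  001111
2. Add 1:        010000  = 16
3. Apply sign:   -16

Answer: -16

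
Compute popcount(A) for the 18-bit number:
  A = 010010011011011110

010010011011011110
1-bits at positions (from bit 0 = LSB): 1, 2, 3, 4, 6, 7, 9, 10, 13, 16
Count = 10

Answer: 10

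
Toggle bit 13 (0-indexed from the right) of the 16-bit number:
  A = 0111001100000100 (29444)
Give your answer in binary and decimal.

Mask = 1 << 13 = 0010000000000000
Bit 13 of A is 1; XOR with the mask flips it to 0.
  0111001100000100
^ 0010000000000000
------------------
  0101001100000100

Answer: 0101001100000100 (21252)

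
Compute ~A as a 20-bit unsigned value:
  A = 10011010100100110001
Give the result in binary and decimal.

Flip each bit (0->1, 1->0):
  10011010100100110001
  01100101011011001110

Answer: 01100101011011001110 (415438)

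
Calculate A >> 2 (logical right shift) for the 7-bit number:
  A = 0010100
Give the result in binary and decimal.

Logical shift right by 2: drop the bottom 2 bit(s), prepend 2 zero(s) on the left.
  0010100  ->  keep [00101], discard [00], prepend 00
= 0000101

Answer: 0000101 (5)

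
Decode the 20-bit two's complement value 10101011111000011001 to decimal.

MSB is 1, so the value is negative. Find the magnitude:
1. Invert bits:  01010100000111100110
2. Add 1:        01010100000111100111  = 344551
3. Apply sign:   -344551

Answer: -344551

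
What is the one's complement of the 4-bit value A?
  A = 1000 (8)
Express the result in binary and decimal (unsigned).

Flip each bit (0->1, 1->0):
  1000
  0111

Answer: 0111 (7)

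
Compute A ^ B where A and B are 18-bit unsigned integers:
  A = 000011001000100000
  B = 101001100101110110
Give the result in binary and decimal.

Apply ^ to each column (1 where bits differ):
  000011001000100000
^ 101001100101110110
--------------------
  101010101101010110

Answer: 101010101101010110 (174934)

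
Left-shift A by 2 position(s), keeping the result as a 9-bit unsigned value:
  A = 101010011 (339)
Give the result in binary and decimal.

Shift left by 2: drop the top 2 bit(s), append 2 zero(s) on the right.
  101010011  ->  discard [10], keep [1010011], append 00
= 101001100

Answer: 101001100 (332)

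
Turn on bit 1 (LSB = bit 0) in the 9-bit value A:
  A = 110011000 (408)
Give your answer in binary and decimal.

Mask = 1 << 1 = 000000010
Bit 1 of A is 0, so OR-ing with the mask flips it to 1.
  110011000
| 000000010
-----------
  110011010

Answer: 110011010 (410)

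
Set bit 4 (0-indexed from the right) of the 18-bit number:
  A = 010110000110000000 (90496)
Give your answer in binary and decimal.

Mask = 1 << 4 = 000000000000010000
Bit 4 of A is 0, so OR-ing with the mask flips it to 1.
  010110000110000000
| 000000000000010000
--------------------
  010110000110010000

Answer: 010110000110010000 (90512)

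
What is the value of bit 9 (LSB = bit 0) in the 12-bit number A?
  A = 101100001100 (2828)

Bit 9 is the 10th from the right.
  101100001100
    ^
That bit is 1.

Answer: 1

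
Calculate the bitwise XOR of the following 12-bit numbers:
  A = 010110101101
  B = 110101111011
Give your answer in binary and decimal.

Apply ^ to each column (1 where bits differ):
  010110101101
^ 110101111011
--------------
  100011010110

Answer: 100011010110 (2262)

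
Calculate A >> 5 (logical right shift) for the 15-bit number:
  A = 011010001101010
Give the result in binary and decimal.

Logical shift right by 5: drop the bottom 5 bit(s), prepend 5 zero(s) on the left.
  011010001101010  ->  keep [0110100011], discard [01010], prepend 00000
= 000000110100011

Answer: 000000110100011 (419)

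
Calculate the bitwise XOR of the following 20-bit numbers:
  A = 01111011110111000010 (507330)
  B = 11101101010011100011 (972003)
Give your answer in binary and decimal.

Apply ^ to each column (1 where bits differ):
  01111011110111000010
^ 11101101010011100011
----------------------
  10010110100100100001

Answer: 10010110100100100001 (616737)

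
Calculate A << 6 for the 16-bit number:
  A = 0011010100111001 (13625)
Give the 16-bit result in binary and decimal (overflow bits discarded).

Shift left by 6: drop the top 6 bit(s), append 6 zero(s) on the right.
  0011010100111001  ->  discard [001101], keep [0100111001], append 000000
= 0100111001000000

Answer: 0100111001000000 (20032)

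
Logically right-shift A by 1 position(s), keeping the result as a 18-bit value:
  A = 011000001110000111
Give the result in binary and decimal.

Logical shift right by 1: drop the bottom 1 bit(s), prepend 1 zero(s) on the left.
  011000001110000111  ->  keep [01100000111000011], discard [1], prepend 0
= 001100000111000011

Answer: 001100000111000011 (49603)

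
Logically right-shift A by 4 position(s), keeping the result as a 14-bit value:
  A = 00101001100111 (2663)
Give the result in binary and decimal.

Logical shift right by 4: drop the bottom 4 bit(s), prepend 4 zero(s) on the left.
  00101001100111  ->  keep [0010100110], discard [0111], prepend 0000
= 00000010100110

Answer: 00000010100110 (166)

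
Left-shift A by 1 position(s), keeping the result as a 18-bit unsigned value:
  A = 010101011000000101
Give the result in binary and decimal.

Shift left by 1: drop the top 1 bit(s), append 1 zero(s) on the right.
  010101011000000101  ->  discard [0], keep [10101011000000101], append 0
= 101010110000001010

Answer: 101010110000001010 (175114)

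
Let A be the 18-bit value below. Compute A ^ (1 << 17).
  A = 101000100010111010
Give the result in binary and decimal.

Mask = 1 << 17 = 100000000000000000
Bit 17 of A is 1; XOR with the mask flips it to 0.
  101000100010111010
^ 100000000000000000
--------------------
  001000100010111010

Answer: 001000100010111010 (35002)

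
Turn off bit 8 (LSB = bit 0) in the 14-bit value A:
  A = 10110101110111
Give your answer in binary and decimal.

Mask = ~(1 << 8) = 11111011111111
Bit 8 of A is 1, so AND-ing with the mask clears it to 0.
  10110101110111
& 11111011111111
----------------
  10110001110111

Answer: 10110001110111 (11383)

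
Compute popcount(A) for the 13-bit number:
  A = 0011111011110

0011111011110
1-bits at positions (from bit 0 = LSB): 1, 2, 3, 4, 6, 7, 8, 9, 10
Count = 9

Answer: 9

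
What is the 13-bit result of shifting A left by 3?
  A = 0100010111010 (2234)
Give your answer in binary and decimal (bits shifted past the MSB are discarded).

Shift left by 3: drop the top 3 bit(s), append 3 zero(s) on the right.
  0100010111010  ->  discard [010], keep [0010111010], append 000
= 0010111010000

Answer: 0010111010000 (1488)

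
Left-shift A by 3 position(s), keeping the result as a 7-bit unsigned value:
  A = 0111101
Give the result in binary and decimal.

Shift left by 3: drop the top 3 bit(s), append 3 zero(s) on the right.
  0111101  ->  discard [011], keep [1101], append 000
= 1101000

Answer: 1101000 (104)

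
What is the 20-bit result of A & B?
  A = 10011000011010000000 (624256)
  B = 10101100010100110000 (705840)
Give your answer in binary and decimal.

Apply & to each column (1 only where both bits are 1):
  10011000011010000000
& 10101100010100110000
----------------------
  10001000010000000000

Answer: 10001000010000000000 (558080)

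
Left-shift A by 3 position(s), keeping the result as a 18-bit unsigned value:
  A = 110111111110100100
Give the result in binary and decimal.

Shift left by 3: drop the top 3 bit(s), append 3 zero(s) on the right.
  110111111110100100  ->  discard [110], keep [111111110100100], append 000
= 111111110100100000

Answer: 111111110100100000 (261408)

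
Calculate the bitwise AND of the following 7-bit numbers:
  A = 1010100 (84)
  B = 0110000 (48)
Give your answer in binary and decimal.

Apply & to each column (1 only where both bits are 1):
  1010100
& 0110000
---------
  0010000

Answer: 0010000 (16)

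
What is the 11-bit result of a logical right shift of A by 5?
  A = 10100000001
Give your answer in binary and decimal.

Logical shift right by 5: drop the bottom 5 bit(s), prepend 5 zero(s) on the left.
  10100000001  ->  keep [101000], discard [00001], prepend 00000
= 00000101000

Answer: 00000101000 (40)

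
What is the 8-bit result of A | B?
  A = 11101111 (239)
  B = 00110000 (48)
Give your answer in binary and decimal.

Apply | to each column (1 where either bit is 1):
  11101111
| 00110000
----------
  11111111

Answer: 11111111 (255)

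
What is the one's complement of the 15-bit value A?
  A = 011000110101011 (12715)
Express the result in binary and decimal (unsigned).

Flip each bit (0->1, 1->0):
  011000110101011
  100111001010100

Answer: 100111001010100 (20052)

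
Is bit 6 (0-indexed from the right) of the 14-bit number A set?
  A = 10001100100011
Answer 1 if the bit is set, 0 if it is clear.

Bit 6 is the 7th from the right.
  10001100100011
         ^
That bit is 0.

Answer: 0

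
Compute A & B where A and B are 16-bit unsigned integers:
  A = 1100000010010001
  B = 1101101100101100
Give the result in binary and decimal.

Apply & to each column (1 only where both bits are 1):
  1100000010010001
& 1101101100101100
------------------
  1100000000000000

Answer: 1100000000000000 (49152)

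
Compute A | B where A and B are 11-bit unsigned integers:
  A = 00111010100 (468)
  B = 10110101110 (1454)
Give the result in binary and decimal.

Apply | to each column (1 where either bit is 1):
  00111010100
| 10110101110
-------------
  10111111110

Answer: 10111111110 (1534)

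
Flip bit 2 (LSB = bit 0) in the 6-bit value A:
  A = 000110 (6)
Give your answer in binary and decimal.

Mask = 1 << 2 = 000100
Bit 2 of A is 1; XOR with the mask flips it to 0.
  000110
^ 000100
--------
  000010

Answer: 000010 (2)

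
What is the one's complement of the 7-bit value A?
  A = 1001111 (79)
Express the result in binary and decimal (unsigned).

Flip each bit (0->1, 1->0):
  1001111
  0110000

Answer: 0110000 (48)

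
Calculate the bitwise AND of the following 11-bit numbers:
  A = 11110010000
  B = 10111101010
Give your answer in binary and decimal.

Apply & to each column (1 only where both bits are 1):
  11110010000
& 10111101010
-------------
  10110000000

Answer: 10110000000 (1408)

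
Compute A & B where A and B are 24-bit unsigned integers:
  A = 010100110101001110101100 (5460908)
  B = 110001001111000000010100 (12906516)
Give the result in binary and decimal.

Apply & to each column (1 only where both bits are 1):
  010100110101001110101100
& 110001001111000000010100
--------------------------
  010000000101000000000100

Answer: 010000000101000000000100 (4214788)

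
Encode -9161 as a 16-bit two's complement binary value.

1. Binary of +9161:  0010001111001001
2. Invert bits:     1101110000110110
3. Add 1:           1101110000110111

Answer: 1101110000110111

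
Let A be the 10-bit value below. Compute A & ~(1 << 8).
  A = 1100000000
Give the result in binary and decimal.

Mask = ~(1 << 8) = 1011111111
Bit 8 of A is 1, so AND-ing with the mask clears it to 0.
  1100000000
& 1011111111
------------
  1000000000

Answer: 1000000000 (512)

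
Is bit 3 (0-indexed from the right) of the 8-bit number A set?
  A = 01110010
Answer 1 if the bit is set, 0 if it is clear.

Bit 3 is the 4th from the right.
  01110010
      ^
That bit is 0.

Answer: 0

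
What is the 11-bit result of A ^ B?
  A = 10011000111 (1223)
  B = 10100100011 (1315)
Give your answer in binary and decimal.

Apply ^ to each column (1 where bits differ):
  10011000111
^ 10100100011
-------------
  00111100100

Answer: 00111100100 (484)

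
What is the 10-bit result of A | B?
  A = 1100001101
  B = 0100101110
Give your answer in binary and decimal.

Apply | to each column (1 where either bit is 1):
  1100001101
| 0100101110
------------
  1100101111

Answer: 1100101111 (815)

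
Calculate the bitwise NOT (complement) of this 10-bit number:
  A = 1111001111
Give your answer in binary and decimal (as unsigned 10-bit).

Flip each bit (0->1, 1->0):
  1111001111
  0000110000

Answer: 0000110000 (48)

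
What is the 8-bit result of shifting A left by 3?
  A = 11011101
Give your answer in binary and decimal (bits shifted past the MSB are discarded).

Shift left by 3: drop the top 3 bit(s), append 3 zero(s) on the right.
  11011101  ->  discard [110], keep [11101], append 000
= 11101000

Answer: 11101000 (232)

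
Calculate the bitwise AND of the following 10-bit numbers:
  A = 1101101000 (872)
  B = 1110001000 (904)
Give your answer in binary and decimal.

Apply & to each column (1 only where both bits are 1):
  1101101000
& 1110001000
------------
  1100001000

Answer: 1100001000 (776)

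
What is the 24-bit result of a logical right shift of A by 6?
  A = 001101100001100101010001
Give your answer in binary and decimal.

Logical shift right by 6: drop the bottom 6 bit(s), prepend 6 zero(s) on the left.
  001101100001100101010001  ->  keep [001101100001100101], discard [010001], prepend 000000
= 000000001101100001100101

Answer: 000000001101100001100101 (55397)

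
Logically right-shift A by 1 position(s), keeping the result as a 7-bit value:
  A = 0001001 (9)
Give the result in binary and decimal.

Logical shift right by 1: drop the bottom 1 bit(s), prepend 1 zero(s) on the left.
  0001001  ->  keep [000100], discard [1], prepend 0
= 0000100

Answer: 0000100 (4)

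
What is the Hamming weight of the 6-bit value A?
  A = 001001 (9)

001001
1-bits at positions (from bit 0 = LSB): 0, 3
Count = 2

Answer: 2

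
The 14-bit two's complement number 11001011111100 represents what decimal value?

MSB is 1, so the value is negative. Find the magnitude:
1. Invert bits:  00110100000011
2. Add 1:        00110100000100  = 3332
3. Apply sign:   -3332

Answer: -3332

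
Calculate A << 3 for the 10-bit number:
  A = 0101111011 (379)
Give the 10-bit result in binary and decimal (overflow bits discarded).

Shift left by 3: drop the top 3 bit(s), append 3 zero(s) on the right.
  0101111011  ->  discard [010], keep [1111011], append 000
= 1111011000

Answer: 1111011000 (984)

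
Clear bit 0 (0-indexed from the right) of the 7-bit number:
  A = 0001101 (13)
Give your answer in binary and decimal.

Mask = ~(1 << 0) = 1111110
Bit 0 of A is 1, so AND-ing with the mask clears it to 0.
  0001101
& 1111110
---------
  0001100

Answer: 0001100 (12)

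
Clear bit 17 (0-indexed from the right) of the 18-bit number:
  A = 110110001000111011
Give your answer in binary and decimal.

Mask = ~(1 << 17) = 011111111111111111
Bit 17 of A is 1, so AND-ing with the mask clears it to 0.
  110110001000111011
& 011111111111111111
--------------------
  010110001000111011

Answer: 010110001000111011 (90683)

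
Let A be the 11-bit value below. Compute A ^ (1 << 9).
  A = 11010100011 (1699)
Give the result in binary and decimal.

Mask = 1 << 9 = 01000000000
Bit 9 of A is 1; XOR with the mask flips it to 0.
  11010100011
^ 01000000000
-------------
  10010100011

Answer: 10010100011 (1187)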